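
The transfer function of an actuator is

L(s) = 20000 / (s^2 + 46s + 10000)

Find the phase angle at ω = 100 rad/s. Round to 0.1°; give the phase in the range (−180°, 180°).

-90.0°

At s = jω = j100:
quadratic: (j100)² + 46·j100 + 10000 = 0 + j4600 → |·| ≈ 4600, ∠ ≈ 90.00°
∠L = 0.00° − 90.00° = -90.00°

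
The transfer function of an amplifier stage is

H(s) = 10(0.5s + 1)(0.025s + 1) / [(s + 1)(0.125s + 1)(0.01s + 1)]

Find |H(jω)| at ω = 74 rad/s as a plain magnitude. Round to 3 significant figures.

At ω = 74 rad/s:
zero (1 + j74·0.5) = 1 + j37 → |·| ≈ 37.014, ∠ ≈ 88.45°
zero (1 + j74·0.025) = 1 + j1.85 → |·| ≈ 2.103, ∠ ≈ 61.61°
pole (1 + j74·1) = 1 + j74 → |·| ≈ 74.007, ∠ ≈ 89.23°
pole (1 + j74·0.125) = 1 + j9.25 → |·| ≈ 9.3039, ∠ ≈ 83.83°
pole (1 + j74·0.01) = 1 + j0.74 → |·| ≈ 1.244, ∠ ≈ 36.50°
|H| = 10 · 37.014 · 2.103 / (74.007 · 9.3039 · 1.244) ≈ 0.90876

0.909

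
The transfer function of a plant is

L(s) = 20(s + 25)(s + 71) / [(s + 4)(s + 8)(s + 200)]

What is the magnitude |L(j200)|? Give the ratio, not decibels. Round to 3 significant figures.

0.0755

At s = jω = j200:
zero (s+25): 25 + j200 → |·| = √(25²+200²) = √40625 ≈ 201.56, ∠ = arctan(200/25) ≈ 82.87°
zero (s+71): 71 + j200 → |·| = √(71²+200²) = √45041 ≈ 212.23, ∠ = arctan(200/71) ≈ 70.46°
pole (s+4): 4 + j200 → |·| = √(4²+200²) = √40016 ≈ 200.04, ∠ = arctan(200/4) ≈ 88.85°
pole (s+8): 8 + j200 → |·| = √(8²+200²) = √40064 ≈ 200.16, ∠ = arctan(200/8) ≈ 87.71°
pole (s+200): 200 + j200 → |·| = √(200²+200²) = √80000 ≈ 282.84, ∠ = arctan(200/200) ≈ 45.00°
|L| = 20 · 42777 / 1.1325e+07 ≈ 0.075544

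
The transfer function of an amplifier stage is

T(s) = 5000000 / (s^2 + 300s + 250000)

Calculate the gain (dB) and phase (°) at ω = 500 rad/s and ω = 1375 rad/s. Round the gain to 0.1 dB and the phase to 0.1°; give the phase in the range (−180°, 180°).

ω = 500: 30.5 dB, -90.0°; ω = 1375: 9.4 dB, -165.9°

At s = jω = j500:
quadratic: (j500)² + 300·j500 + 250000 = 0 + j150000 → |·| ≈ 1.5e+05, ∠ ≈ 90.00°
|T| = 5000000 / 1.5e+05 ≈ 33.333
Gain = 20 log₁₀(33.333) ≈ 30.46 dB
∠T = 0.00° − 90.00° = -90.00°

At s = jω = j1375:
quadratic: (j1375)² + 300·j1375 + 250000 = -1640625 + j412500 → |·| ≈ 1.6917e+06, ∠ ≈ 165.89°
|T| = 5000000 / 1.6917e+06 ≈ 2.9556
Gain = 20 log₁₀(2.9556) ≈ 9.41 dB
∠T = 0.00° − 165.89° = -165.89°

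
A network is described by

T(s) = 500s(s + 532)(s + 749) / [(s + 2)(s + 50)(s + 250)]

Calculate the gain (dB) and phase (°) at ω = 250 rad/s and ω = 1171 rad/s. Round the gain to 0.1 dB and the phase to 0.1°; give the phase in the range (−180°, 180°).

At s = jω = j250:
zero (s+532): 532 + j250 → |·| = √(532²+250²) = √345524 ≈ 587.81, ∠ = arctan(250/532) ≈ 25.17°
zero (s+749): 749 + j250 → |·| = √(749²+250²) = √623501 ≈ 789.62, ∠ = arctan(250/749) ≈ 18.46°
zero at origin: s = j250 → |·| = 250, ∠ = 90.00°
pole (s+2): 2 + j250 → |·| = √(2²+250²) = √62504 ≈ 250.01, ∠ = arctan(250/2) ≈ 89.54°
pole (s+50): 50 + j250 → |·| = √(50²+250²) = √65000 ≈ 254.95, ∠ = arctan(250/50) ≈ 78.69°
pole (s+250): 250 + j250 → |·| = √(250²+250²) = √125000 ≈ 353.55, ∠ = arctan(250/250) ≈ 45.00°
|T| = 500 · 1.1604e+08 / 2.2535e+07 ≈ 2574.7
Gain = 20 log₁₀(2574.7) ≈ 68.21 dB
∠T = 133.63° − 213.23° = -79.60°

At s = jω = j1171:
zero (s+532): 532 + j1171 → |·| = √(532²+1171²) = √1654265 ≈ 1286.2, ∠ = arctan(1171/532) ≈ 65.57°
zero (s+749): 749 + j1171 → |·| = √(749²+1171²) = √1932242 ≈ 1390.1, ∠ = arctan(1171/749) ≈ 57.40°
zero at origin: s = j1171 → |·| = 1171, ∠ = 90.00°
pole (s+2): 2 + j1171 → |·| = √(2²+1171²) = √1371245 ≈ 1171, ∠ = arctan(1171/2) ≈ 89.90°
pole (s+50): 50 + j1171 → |·| = √(50²+1171²) = √1373741 ≈ 1172.1, ∠ = arctan(1171/50) ≈ 87.56°
pole (s+250): 250 + j1171 → |·| = √(250²+1171²) = √1433741 ≈ 1197.4, ∠ = arctan(1171/250) ≈ 77.95°
|T| = 500 · 2.0937e+09 / 1.6435e+09 ≈ 636.96
Gain = 20 log₁₀(636.96) ≈ 56.08 dB
∠T = 212.97° − 255.41° = -42.44°

ω = 250: 68.2 dB, -79.6°; ω = 1171: 56.1 dB, -42.4°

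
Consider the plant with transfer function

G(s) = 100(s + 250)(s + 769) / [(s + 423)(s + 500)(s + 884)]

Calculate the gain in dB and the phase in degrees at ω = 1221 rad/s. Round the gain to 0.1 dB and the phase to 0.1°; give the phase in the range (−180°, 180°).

-23.1 dB, -56.5°

At s = jω = j1221:
zero (s+250): 250 + j1221 → |·| = √(250²+1221²) = √1553341 ≈ 1246.3, ∠ = arctan(1221/250) ≈ 78.43°
zero (s+769): 769 + j1221 → |·| = √(769²+1221²) = √2082202 ≈ 1443, ∠ = arctan(1221/769) ≈ 57.80°
pole (s+423): 423 + j1221 → |·| = √(423²+1221²) = √1669770 ≈ 1292.2, ∠ = arctan(1221/423) ≈ 70.89°
pole (s+500): 500 + j1221 → |·| = √(500²+1221²) = √1740841 ≈ 1319.4, ∠ = arctan(1221/500) ≈ 67.73°
pole (s+884): 884 + j1221 → |·| = √(884²+1221²) = √2272297 ≈ 1507.4, ∠ = arctan(1221/884) ≈ 54.10°
|G| = 100 · 1.7984e+06 / 2.57e+09 ≈ 0.069977
Gain = 20 log₁₀(0.069977) ≈ -23.10 dB
∠G = 136.23° − 192.72° = -56.49°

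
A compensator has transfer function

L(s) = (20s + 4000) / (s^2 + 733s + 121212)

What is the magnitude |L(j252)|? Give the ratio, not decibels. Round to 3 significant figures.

Substitute s = j252:
Numerator: 20(j252) + 4000 = 4000 + j5040
Denominator: (j252)^2 + 733(j252) + 121212 = 57708 + j184716
|N| = √(4000² + 5040²) ≈ 6434.4, ∠N ≈ 51.56°
|D| = √(57708² + 184716²) ≈ 1.9352e+05, ∠D ≈ 72.65°
|L| = 6434.4 / 1.9352e+05 ≈ 0.033249

0.0332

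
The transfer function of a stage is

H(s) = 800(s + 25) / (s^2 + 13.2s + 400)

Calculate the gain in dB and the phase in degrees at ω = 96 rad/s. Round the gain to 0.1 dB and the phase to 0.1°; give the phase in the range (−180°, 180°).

19.0 dB, -96.4°

At s = jω = j96:
zero (s+25): 25 + j96 → |·| = √(25²+96²) = √9841 ≈ 99.202, ∠ = arctan(96/25) ≈ 75.40°
quadratic: (j96)² + 13.2·j96 + 400 = -8816 + j1267.2 → |·| ≈ 8906.6, ∠ ≈ 171.82°
|H| = 800 · 99.202 / 8906.6 ≈ 8.9104
Gain = 20 log₁₀(8.9104) ≈ 19.00 dB
∠H = 75.40° − 171.82° = -96.42°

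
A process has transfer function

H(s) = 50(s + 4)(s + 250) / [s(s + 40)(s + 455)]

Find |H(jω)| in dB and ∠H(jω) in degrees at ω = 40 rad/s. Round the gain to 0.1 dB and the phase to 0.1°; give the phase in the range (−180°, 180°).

-6.2 dB, -46.6°

At s = jω = j40:
zero (s+4): 4 + j40 → |·| = √(4²+40²) = √1616 ≈ 40.2, ∠ = arctan(40/4) ≈ 84.29°
zero (s+250): 250 + j40 → |·| = √(250²+40²) = √64100 ≈ 253.18, ∠ = arctan(40/250) ≈ 9.09°
pole (s+40): 40 + j40 → |·| = √(40²+40²) = √3200 ≈ 56.569, ∠ = arctan(40/40) ≈ 45.00°
pole (s+455): 455 + j40 → |·| = √(455²+40²) = √208625 ≈ 456.75, ∠ = arctan(40/455) ≈ 5.02°
pole at origin: |s| = 40, ∠ = 90.00° (in denominator)
|H| = 50 · 10178 / 1.0335e+06 ≈ 0.4924
Gain = 20 log₁₀(0.4924) ≈ -6.15 dB
∠H = 93.38° − 140.02° = -46.64°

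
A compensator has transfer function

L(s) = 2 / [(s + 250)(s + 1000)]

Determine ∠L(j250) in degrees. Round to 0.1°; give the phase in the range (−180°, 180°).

-59.0°

At s = jω = j250:
pole (s+250): 250 + j250 → |·| = √(250²+250²) = √125000 ≈ 353.55, ∠ = arctan(250/250) ≈ 45.00°
pole (s+1000): 1000 + j250 → |·| = √(1000²+250²) = √1062500 ≈ 1030.8, ∠ = arctan(250/1000) ≈ 14.04°
∠L = 0.00° − 59.04° = -59.04°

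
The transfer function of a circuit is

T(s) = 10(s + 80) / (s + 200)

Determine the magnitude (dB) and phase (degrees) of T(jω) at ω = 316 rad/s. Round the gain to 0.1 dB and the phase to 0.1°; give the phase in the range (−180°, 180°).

18.8 dB, 18.1°

At s = jω = j316:
zero (s+80): 80 + j316 → |·| = √(80²+316²) = √106256 ≈ 325.97, ∠ = arctan(316/80) ≈ 75.79°
pole (s+200): 200 + j316 → |·| = √(200²+316²) = √139856 ≈ 373.97, ∠ = arctan(316/200) ≈ 57.67°
|T| = 10 · 325.97 / 373.97 ≈ 8.7165
Gain = 20 log₁₀(8.7165) ≈ 18.81 dB
∠T = 75.79° − 57.67° = 18.12°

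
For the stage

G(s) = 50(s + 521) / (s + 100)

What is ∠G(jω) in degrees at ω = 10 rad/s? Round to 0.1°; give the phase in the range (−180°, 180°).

At s = jω = j10:
zero (s+521): 521 + j10 → |·| = √(521²+10²) = √271541 ≈ 521.1, ∠ = arctan(10/521) ≈ 1.10°
pole (s+100): 100 + j10 → |·| = √(100²+10²) = √10100 ≈ 100.5, ∠ = arctan(10/100) ≈ 5.71°
∠G = 1.10° − 5.71° = -4.61°

-4.6°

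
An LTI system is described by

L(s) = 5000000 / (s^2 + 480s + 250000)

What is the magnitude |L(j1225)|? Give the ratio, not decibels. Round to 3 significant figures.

At s = jω = j1225:
quadratic: (j1225)² + 480·j1225 + 250000 = -1250625 + j588000 → |·| ≈ 1.382e+06, ∠ ≈ 154.82°
|L| = 5000000 / 1.382e+06 ≈ 3.6179

3.62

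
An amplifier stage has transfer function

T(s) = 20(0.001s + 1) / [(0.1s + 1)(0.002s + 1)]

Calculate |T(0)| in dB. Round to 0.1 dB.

T(0) = 20 · 1 / 1 = 20
20 log₁₀(20) ≈ 26.02 dB

26.0 dB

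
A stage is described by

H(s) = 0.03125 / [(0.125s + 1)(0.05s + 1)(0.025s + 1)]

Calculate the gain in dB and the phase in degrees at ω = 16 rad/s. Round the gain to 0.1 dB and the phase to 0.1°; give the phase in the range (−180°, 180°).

At ω = 16 rad/s:
pole (1 + j16·0.125) = 1 + j2 → |·| ≈ 2.2361, ∠ ≈ 63.43°
pole (1 + j16·0.05) = 1 + j0.8 → |·| ≈ 1.2806, ∠ ≈ 38.66°
pole (1 + j16·0.025) = 1 + j0.4 → |·| ≈ 1.077, ∠ ≈ 21.80°
|H| = 0.03125 · 1 / (2.2361 · 1.2806 · 1.077) ≈ 0.010133
Gain = 20 log₁₀(0.010133) ≈ -39.89 dB
∠H = (0°) − (63.43° + 38.66° + 21.80°) = -123.89°

-39.9 dB, -123.9°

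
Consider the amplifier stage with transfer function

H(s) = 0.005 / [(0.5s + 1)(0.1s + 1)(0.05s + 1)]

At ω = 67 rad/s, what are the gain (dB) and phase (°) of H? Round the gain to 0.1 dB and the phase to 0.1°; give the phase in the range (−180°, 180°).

-104.0 dB, 116.8°

At ω = 67 rad/s:
pole (1 + j67·0.5) = 1 + j33.5 → |·| ≈ 33.515, ∠ ≈ 88.29°
pole (1 + j67·0.1) = 1 + j6.7 → |·| ≈ 6.7742, ∠ ≈ 81.51°
pole (1 + j67·0.05) = 1 + j3.35 → |·| ≈ 3.4961, ∠ ≈ 73.38°
|H| = 0.005 · 1 / (33.515 · 6.7742 · 3.4961) ≈ 6.2993e-06
Gain = 20 log₁₀(6.2993e-06) ≈ -104.01 dB
∠H = (0°) − (88.29° + 81.51° + 73.38°) = -243.18° ≡ 116.82° (principal value)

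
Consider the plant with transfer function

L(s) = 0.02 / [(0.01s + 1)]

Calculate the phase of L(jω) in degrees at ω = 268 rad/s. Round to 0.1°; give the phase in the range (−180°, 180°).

-69.5°

At ω = 268 rad/s:
pole (1 + j268·0.01) = 1 + j2.68 → |·| ≈ 2.8605, ∠ ≈ 69.54°
∠L = (0°) − (69.54°) = -69.54°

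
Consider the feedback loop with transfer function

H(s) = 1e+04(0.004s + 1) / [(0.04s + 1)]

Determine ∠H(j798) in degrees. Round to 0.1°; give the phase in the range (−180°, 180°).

At ω = 798 rad/s:
zero (1 + j798·0.004) = 1 + j3.192 → |·| ≈ 3.345, ∠ ≈ 72.61°
pole (1 + j798·0.04) = 1 + j31.92 → |·| ≈ 31.936, ∠ ≈ 88.21°
∠H = (72.61°) − (88.21°) = -15.60°

-15.6°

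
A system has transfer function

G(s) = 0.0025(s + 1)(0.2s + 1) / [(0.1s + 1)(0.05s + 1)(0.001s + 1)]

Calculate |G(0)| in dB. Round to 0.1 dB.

-52.0 dB

G(0) = 0.0025 · 1 / 1 = 0.0025
20 log₁₀(0.0025) ≈ -52.04 dB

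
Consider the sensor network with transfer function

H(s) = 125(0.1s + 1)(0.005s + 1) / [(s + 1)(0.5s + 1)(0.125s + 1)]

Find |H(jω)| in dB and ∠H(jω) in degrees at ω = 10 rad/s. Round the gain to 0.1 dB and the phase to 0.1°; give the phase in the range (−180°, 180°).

6.7 dB, -166.5°

At ω = 10 rad/s:
zero (1 + j10·0.1) = 1 + j1 → |·| ≈ 1.4142, ∠ ≈ 45.00°
zero (1 + j10·0.005) = 1 + j0.05 → |·| ≈ 1.0012, ∠ ≈ 2.86°
pole (1 + j10·1) = 1 + j10 → |·| ≈ 10.05, ∠ ≈ 84.29°
pole (1 + j10·0.5) = 1 + j5 → |·| ≈ 5.099, ∠ ≈ 78.69°
pole (1 + j10·0.125) = 1 + j1.25 → |·| ≈ 1.6008, ∠ ≈ 51.34°
|H| = 125 · 1.4142 · 1.0012 / (10.05 · 5.099 · 1.6008) ≈ 2.1575
Gain = 20 log₁₀(2.1575) ≈ 6.68 dB
∠H = (45.00° + 2.86°) − (84.29° + 78.69° + 51.34°) = -166.46°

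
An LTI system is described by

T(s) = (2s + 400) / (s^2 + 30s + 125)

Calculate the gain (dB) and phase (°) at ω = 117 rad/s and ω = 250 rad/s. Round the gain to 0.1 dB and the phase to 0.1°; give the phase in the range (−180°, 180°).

ω = 117: -29.6 dB, -135.2°; ω = 250: -39.8 dB, -121.8°

Substitute s = j117:
Numerator: 2(j117) + 400 = 400 + j234
Denominator: (j117)^2 + 30(j117) + 125 = -13564 + j3510
|N| = √(400² + 234²) ≈ 463.42, ∠N ≈ 30.33°
|D| = √(13564² + 3510²) ≈ 14011, ∠D ≈ 165.49°
|T| = 463.42 / 14011 ≈ 0.033075
Gain = 20 log₁₀(0.033075) ≈ -29.61 dB
∠T = 30.33° − 165.49° = -135.16°

Substitute s = j250:
Numerator: 2(j250) + 400 = 400 + j500
Denominator: (j250)^2 + 30(j250) + 125 = -62375 + j7500
|N| = √(400² + 500²) ≈ 640.31, ∠N ≈ 51.34°
|D| = √(62375² + 7500²) ≈ 62824, ∠D ≈ 173.14°
|T| = 640.31 / 62824 ≈ 0.010192
Gain = 20 log₁₀(0.010192) ≈ -39.83 dB
∠T = 51.34° − 173.14° = -121.80°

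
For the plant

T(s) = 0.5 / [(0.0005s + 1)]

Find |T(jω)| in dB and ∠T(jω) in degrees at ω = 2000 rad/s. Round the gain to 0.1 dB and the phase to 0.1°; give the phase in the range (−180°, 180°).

-9.0 dB, -45.0°

At ω = 2000 rad/s:
pole (1 + j2000·0.0005) = 1 + j1 → |·| ≈ 1.4142, ∠ ≈ 45.00°
|T| = 0.5 · 1 / (1.4142) ≈ 0.35356
Gain = 20 log₁₀(0.35356) ≈ -9.03 dB
∠T = (0°) − (45.00°) = -45.00°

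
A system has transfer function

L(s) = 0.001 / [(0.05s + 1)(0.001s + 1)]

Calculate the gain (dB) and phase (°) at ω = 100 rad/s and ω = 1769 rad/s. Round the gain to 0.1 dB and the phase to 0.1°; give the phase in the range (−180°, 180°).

At ω = 100 rad/s:
pole (1 + j100·0.05) = 1 + j5 → |·| ≈ 5.099, ∠ ≈ 78.69°
pole (1 + j100·0.001) = 1 + j0.1 → |·| ≈ 1.005, ∠ ≈ 5.71°
|L| = 0.001 · 1 / (5.099 · 1.005) ≈ 0.00019514
Gain = 20 log₁₀(0.00019514) ≈ -74.19 dB
∠L = (0°) − (78.69° + 5.71°) = -84.40°

At ω = 1769 rad/s:
pole (1 + j1769·0.05) = 1 + j88.45 → |·| ≈ 88.456, ∠ ≈ 89.35°
pole (1 + j1769·0.001) = 1 + j1.769 → |·| ≈ 2.0321, ∠ ≈ 60.52°
|L| = 0.001 · 1 / (88.456 · 2.0321) ≈ 5.5632e-06
Gain = 20 log₁₀(5.5632e-06) ≈ -105.09 dB
∠L = (0°) − (89.35° + 60.52°) = -149.87°

ω = 100: -74.2 dB, -84.4°; ω = 1769: -105.1 dB, -149.9°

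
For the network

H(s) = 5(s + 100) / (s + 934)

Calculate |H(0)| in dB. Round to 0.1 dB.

-5.4 dB

H(0) = 5·100 / (934) ≈ 0.53533
20 log₁₀(0.53533) ≈ -5.43 dB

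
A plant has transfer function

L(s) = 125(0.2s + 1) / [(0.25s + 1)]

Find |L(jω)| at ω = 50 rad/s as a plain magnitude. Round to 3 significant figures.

100

At ω = 50 rad/s:
zero (1 + j50·0.2) = 1 + j10 → |·| ≈ 10.05, ∠ ≈ 84.29°
pole (1 + j50·0.25) = 1 + j12.5 → |·| ≈ 12.54, ∠ ≈ 85.43°
|L| = 125 · 10.05 / (12.54) ≈ 100.18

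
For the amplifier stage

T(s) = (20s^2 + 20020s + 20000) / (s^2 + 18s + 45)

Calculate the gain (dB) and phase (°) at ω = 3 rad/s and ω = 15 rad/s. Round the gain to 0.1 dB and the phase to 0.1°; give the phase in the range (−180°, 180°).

ω = 3: 59.8 dB, 15.4°; ω = 15: 59.3 dB, -36.6°

Substitute s = j3:
Numerator: 20(j3)^2 + 20020(j3) + 20000 = 19820 + j60060
Denominator: (j3)^2 + 18(j3) + 45 = 36 + j54
|N| = √(19820² + 60060²) ≈ 63246, ∠N ≈ 71.74°
|D| = √(36² + 54²) ≈ 64.9, ∠D ≈ 56.31°
|T| = 63246 / 64.9 ≈ 974.51
Gain = 20 log₁₀(974.51) ≈ 59.78 dB
∠T = 71.74° − 56.31° = 15.43°

Substitute s = j15:
Numerator: 20(j15)^2 + 20020(j15) + 20000 = 15500 + j300300
Denominator: (j15)^2 + 18(j15) + 45 = -180 + j270
|N| = √(15500² + 300300²) ≈ 3.007e+05, ∠N ≈ 87.05°
|D| = √(180² + 270²) ≈ 324.5, ∠D ≈ 123.69°
|T| = 3.007e+05 / 324.5 ≈ 926.66
Gain = 20 log₁₀(926.66) ≈ 59.34 dB
∠T = 87.05° − 123.69° = -36.64°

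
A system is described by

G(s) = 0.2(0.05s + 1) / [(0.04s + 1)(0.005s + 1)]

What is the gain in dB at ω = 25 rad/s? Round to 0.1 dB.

At ω = 25 rad/s:
zero (1 + j25·0.05) = 1 + j1.25 → |·| ≈ 1.6008, ∠ ≈ 51.34°
pole (1 + j25·0.04) = 1 + j1 → |·| ≈ 1.4142, ∠ ≈ 45.00°
pole (1 + j25·0.005) = 1 + j0.125 → |·| ≈ 1.0078, ∠ ≈ 7.13°
|G| = 0.2 · 1.6008 / (1.4142 · 1.0078) ≈ 0.22464
Gain = 20 log₁₀(0.22464) ≈ -12.97 dB

-13.0 dB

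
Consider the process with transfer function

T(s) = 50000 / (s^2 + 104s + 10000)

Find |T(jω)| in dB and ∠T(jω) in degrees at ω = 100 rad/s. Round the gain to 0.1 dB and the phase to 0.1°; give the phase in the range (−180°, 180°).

At s = jω = j100:
quadratic: (j100)² + 104·j100 + 10000 = 0 + j10400 → |·| ≈ 10400, ∠ ≈ 90.00°
|T| = 50000 / 10400 ≈ 4.8077
Gain = 20 log₁₀(4.8077) ≈ 13.64 dB
∠T = 0.00° − 90.00° = -90.00°

13.6 dB, -90.0°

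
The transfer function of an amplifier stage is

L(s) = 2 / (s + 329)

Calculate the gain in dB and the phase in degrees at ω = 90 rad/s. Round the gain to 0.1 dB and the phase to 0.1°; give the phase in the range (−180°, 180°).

-44.6 dB, -15.3°

Substitute s = j90:
Numerator: 2 = 2 + j0
Denominator: (j90) + 329 = 329 + j90
|N| = √(2² + 0²) ≈ 2, ∠N ≈ 0.00°
|D| = √(329² + 90²) ≈ 341.09, ∠D ≈ 15.30°
|L| = 2 / 341.09 ≈ 0.0058636
Gain = 20 log₁₀(0.0058636) ≈ -44.64 dB
∠L = 0.00° − 15.30° = -15.30°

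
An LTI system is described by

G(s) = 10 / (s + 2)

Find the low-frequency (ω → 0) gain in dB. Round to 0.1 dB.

G(0) = 10 / (2) = 5
20 log₁₀(5) ≈ 13.98 dB

14.0 dB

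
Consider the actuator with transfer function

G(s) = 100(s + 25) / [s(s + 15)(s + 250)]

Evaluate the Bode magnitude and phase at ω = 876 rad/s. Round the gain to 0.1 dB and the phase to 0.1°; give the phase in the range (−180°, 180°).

At s = jω = j876:
zero (s+25): 25 + j876 → |·| = √(25²+876²) = √768001 ≈ 876.36, ∠ = arctan(876/25) ≈ 88.37°
pole (s+15): 15 + j876 → |·| = √(15²+876²) = √767601 ≈ 876.13, ∠ = arctan(876/15) ≈ 89.02°
pole (s+250): 250 + j876 → |·| = √(250²+876²) = √829876 ≈ 910.98, ∠ = arctan(876/250) ≈ 74.07°
pole at origin: |s| = 876, ∠ = 90.00° (in denominator)
|G| = 100 · 876.36 / 6.9917e+08 ≈ 0.00012534
Gain = 20 log₁₀(0.00012534) ≈ -78.04 dB
∠G = 88.37° − 253.09° = -164.72°

-78.0 dB, -164.7°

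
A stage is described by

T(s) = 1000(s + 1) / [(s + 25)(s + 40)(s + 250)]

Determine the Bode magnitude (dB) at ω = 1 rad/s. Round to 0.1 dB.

At s = jω = j1:
zero (s+1): 1 + j1 → |·| = √(1²+1²) = √2 ≈ 1.4142, ∠ = arctan(1/1) ≈ 45.00°
pole (s+25): 25 + j1 → |·| = √(25²+1²) = √626 ≈ 25.02, ∠ = arctan(1/25) ≈ 2.29°
pole (s+40): 40 + j1 → |·| = √(40²+1²) = √1601 ≈ 40.012, ∠ = arctan(1/40) ≈ 1.43°
pole (s+250): 250 + j1 → |·| = √(250²+1²) = √62501 ≈ 250, ∠ = arctan(1/250) ≈ 0.23°
|T| = 1000 · 1.4142 / 2.5028e+05 ≈ 0.0056505
Gain = 20 log₁₀(0.0056505) ≈ -44.96 dB

-45.0 dB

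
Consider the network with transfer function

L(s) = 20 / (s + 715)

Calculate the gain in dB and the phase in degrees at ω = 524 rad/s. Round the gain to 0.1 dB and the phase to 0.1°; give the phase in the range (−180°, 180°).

-32.9 dB, -36.2°

At s = jω = j524:
pole (s+715): 715 + j524 → |·| = √(715²+524²) = √785801 ≈ 886.45, ∠ = arctan(524/715) ≈ 36.24°
|L| = 20 / 886.45 ≈ 0.022562
Gain = 20 log₁₀(0.022562) ≈ -32.93 dB
∠L = 0.00° − 36.24° = -36.24°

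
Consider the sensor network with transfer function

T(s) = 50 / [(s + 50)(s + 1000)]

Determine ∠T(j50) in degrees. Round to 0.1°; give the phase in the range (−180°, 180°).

-47.9°

At s = jω = j50:
pole (s+50): 50 + j50 → |·| = √(50²+50²) = √5000 ≈ 70.711, ∠ = arctan(50/50) ≈ 45.00°
pole (s+1000): 1000 + j50 → |·| = √(1000²+50²) = √1002500 ≈ 1001.2, ∠ = arctan(50/1000) ≈ 2.86°
∠T = 0.00° − 47.86° = -47.86°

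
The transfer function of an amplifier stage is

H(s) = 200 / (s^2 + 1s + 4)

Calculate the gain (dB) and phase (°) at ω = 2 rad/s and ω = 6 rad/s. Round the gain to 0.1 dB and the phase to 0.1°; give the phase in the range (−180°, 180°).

At s = jω = j2:
quadratic: (j2)² + 1·j2 + 4 = 0 + j2 → |·| ≈ 2, ∠ ≈ 90.00°
|H| = 200 / 2 ≈ 100
Gain = 20 log₁₀(100) ≈ 40.00 dB
∠H = 0.00° − 90.00° = -90.00°

At s = jω = j6:
quadratic: (j6)² + 1·j6 + 4 = -32 + j6 → |·| ≈ 32.558, ∠ ≈ 169.38°
|H| = 200 / 32.558 ≈ 6.1429
Gain = 20 log₁₀(6.1429) ≈ 15.77 dB
∠H = 0.00° − 169.38° = -169.38°

ω = 2: 40.0 dB, -90.0°; ω = 6: 15.8 dB, -169.4°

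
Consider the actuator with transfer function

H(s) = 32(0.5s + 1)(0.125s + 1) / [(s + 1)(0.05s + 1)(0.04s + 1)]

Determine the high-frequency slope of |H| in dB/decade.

Each pole contributes −20 dB/decade at high frequency; each zero contributes +20 dB/decade.
Net: 2 zero(s) − 3 pole(s) → -20 dB/decade.

-20 dB/decade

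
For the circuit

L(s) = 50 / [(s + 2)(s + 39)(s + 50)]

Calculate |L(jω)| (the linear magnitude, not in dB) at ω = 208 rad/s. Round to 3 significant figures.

At s = jω = j208:
pole (s+2): 2 + j208 → |·| = √(2²+208²) = √43268 ≈ 208.01, ∠ = arctan(208/2) ≈ 89.45°
pole (s+39): 39 + j208 → |·| = √(39²+208²) = √44785 ≈ 211.62, ∠ = arctan(208/39) ≈ 79.38°
pole (s+50): 50 + j208 → |·| = √(50²+208²) = √45764 ≈ 213.93, ∠ = arctan(208/50) ≈ 76.48°
|L| = 50 / 9.417e+06 ≈ 5.3095e-06

5.31e-06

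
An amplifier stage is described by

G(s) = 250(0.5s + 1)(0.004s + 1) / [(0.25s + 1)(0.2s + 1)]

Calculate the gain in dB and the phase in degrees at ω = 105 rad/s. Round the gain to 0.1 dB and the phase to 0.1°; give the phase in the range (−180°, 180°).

28.2 dB, -63.4°

At ω = 105 rad/s:
zero (1 + j105·0.5) = 1 + j52.5 → |·| ≈ 52.51, ∠ ≈ 88.91°
zero (1 + j105·0.004) = 1 + j0.42 → |·| ≈ 1.0846, ∠ ≈ 22.78°
pole (1 + j105·0.25) = 1 + j26.25 → |·| ≈ 26.269, ∠ ≈ 87.82°
pole (1 + j105·0.2) = 1 + j21 → |·| ≈ 21.024, ∠ ≈ 87.27°
|G| = 250 · 52.51 · 1.0846 / (26.269 · 21.024) ≈ 25.781
Gain = 20 log₁₀(25.781) ≈ 28.23 dB
∠G = (88.91° + 22.78°) − (87.82° + 87.27°) = -63.40°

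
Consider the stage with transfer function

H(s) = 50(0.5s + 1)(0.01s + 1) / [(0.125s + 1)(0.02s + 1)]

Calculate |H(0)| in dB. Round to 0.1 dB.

H(0) = 50 · 1 / 1 = 50
20 log₁₀(50) ≈ 33.98 dB

34.0 dB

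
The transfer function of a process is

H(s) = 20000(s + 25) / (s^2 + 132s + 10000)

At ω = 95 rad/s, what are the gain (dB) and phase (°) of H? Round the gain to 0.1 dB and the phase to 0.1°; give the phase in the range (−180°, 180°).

43.9 dB, -10.3°

At s = jω = j95:
zero (s+25): 25 + j95 → |·| = √(25²+95²) = √9650 ≈ 98.234, ∠ = arctan(95/25) ≈ 75.26°
quadratic: (j95)² + 132·j95 + 10000 = 975 + j12540 → |·| ≈ 12578, ∠ ≈ 85.55°
|H| = 20000 · 98.234 / 12578 ≈ 156.2
Gain = 20 log₁₀(156.2) ≈ 43.87 dB
∠H = 75.26° − 85.55° = -10.29°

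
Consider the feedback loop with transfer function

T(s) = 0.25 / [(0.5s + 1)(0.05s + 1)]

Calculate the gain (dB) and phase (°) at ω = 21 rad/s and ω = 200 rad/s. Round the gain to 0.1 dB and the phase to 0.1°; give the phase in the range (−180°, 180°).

ω = 21: -35.7 dB, -131.0°; ω = 200: -72.1 dB, -173.7°

At ω = 21 rad/s:
pole (1 + j21·0.5) = 1 + j10.5 → |·| ≈ 10.548, ∠ ≈ 84.56°
pole (1 + j21·0.05) = 1 + j1.05 → |·| ≈ 1.45, ∠ ≈ 46.40°
|T| = 0.25 · 1 / (10.548 · 1.45) ≈ 0.016346
Gain = 20 log₁₀(0.016346) ≈ -35.73 dB
∠T = (0°) − (84.56° + 46.40°) = -130.96°

At ω = 200 rad/s:
pole (1 + j200·0.5) = 1 + j100 → |·| ≈ 100, ∠ ≈ 89.43°
pole (1 + j200·0.05) = 1 + j10 → |·| ≈ 10.05, ∠ ≈ 84.29°
|T| = 0.25 · 1 / (100 · 10.05) ≈ 0.00024876
Gain = 20 log₁₀(0.00024876) ≈ -72.08 dB
∠T = (0°) − (89.43° + 84.29°) = -173.72°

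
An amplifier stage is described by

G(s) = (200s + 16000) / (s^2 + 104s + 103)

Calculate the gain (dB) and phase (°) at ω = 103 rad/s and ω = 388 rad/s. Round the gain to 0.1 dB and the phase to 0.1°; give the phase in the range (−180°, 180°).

Substitute s = j103:
Numerator: 200(j103) + 16000 = 16000 + j20600
Denominator: (j103)^2 + 104(j103) + 103 = -10506 + j10712
|N| = √(16000² + 20600²) ≈ 26084, ∠N ≈ 52.16°
|D| = √(10506² + 10712²) ≈ 15004, ∠D ≈ 134.44°
|G| = 26084 / 15004 ≈ 1.7385
Gain = 20 log₁₀(1.7385) ≈ 4.80 dB
∠G = 52.16° − 134.44° = -82.28°

Substitute s = j388:
Numerator: 200(j388) + 16000 = 16000 + j77600
Denominator: (j388)^2 + 104(j388) + 103 = -150441 + j40352
|N| = √(16000² + 77600²) ≈ 79232, ∠N ≈ 78.35°
|D| = √(150441² + 40352²) ≈ 1.5576e+05, ∠D ≈ 164.99°
|G| = 79232 / 1.5576e+05 ≈ 0.50868
Gain = 20 log₁₀(0.50868) ≈ -5.87 dB
∠G = 78.35° − 164.99° = -86.64°

ω = 103: 4.8 dB, -82.3°; ω = 388: -5.9 dB, -86.6°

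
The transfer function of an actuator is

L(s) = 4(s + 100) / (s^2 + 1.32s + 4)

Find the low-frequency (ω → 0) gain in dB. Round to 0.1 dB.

40.0 dB

L(0) = 4·100 / 4 = 100
20 log₁₀(100) ≈ 40.00 dB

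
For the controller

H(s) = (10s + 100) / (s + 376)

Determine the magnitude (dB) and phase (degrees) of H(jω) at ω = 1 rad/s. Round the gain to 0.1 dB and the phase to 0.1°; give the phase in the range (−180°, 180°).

-11.5 dB, 5.6°

Substitute s = j1:
Numerator: 10(j1) + 100 = 100 + j10
Denominator: (j1) + 376 = 376 + j1
|N| = √(100² + 10²) ≈ 100.5, ∠N ≈ 5.71°
|D| = √(376² + 1²) ≈ 376, ∠D ≈ 0.15°
|H| = 100.5 / 376 ≈ 0.26729
Gain = 20 log₁₀(0.26729) ≈ -11.46 dB
∠H = 5.71° − 0.15° = 5.56°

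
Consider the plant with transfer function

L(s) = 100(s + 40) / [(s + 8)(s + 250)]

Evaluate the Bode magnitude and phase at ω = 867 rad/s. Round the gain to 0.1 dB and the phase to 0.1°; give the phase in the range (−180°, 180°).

-19.1 dB, -76.0°

At s = jω = j867:
zero (s+40): 40 + j867 → |·| = √(40²+867²) = √753289 ≈ 867.92, ∠ = arctan(867/40) ≈ 87.36°
pole (s+8): 8 + j867 → |·| = √(8²+867²) = √751753 ≈ 867.04, ∠ = arctan(867/8) ≈ 89.47°
pole (s+250): 250 + j867 → |·| = √(250²+867²) = √814189 ≈ 902.32, ∠ = arctan(867/250) ≈ 73.92°
|L| = 100 · 867.92 / 7.8235e+05 ≈ 0.11094
Gain = 20 log₁₀(0.11094) ≈ -19.10 dB
∠L = 87.36° − 163.39° = -76.03°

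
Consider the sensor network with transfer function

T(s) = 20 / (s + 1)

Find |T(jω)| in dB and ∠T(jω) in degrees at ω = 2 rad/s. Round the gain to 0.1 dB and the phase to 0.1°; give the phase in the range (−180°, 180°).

19.0 dB, -63.4°

At s = jω = j2:
pole (s+1): 1 + j2 → |·| = √(1²+2²) = √5 ≈ 2.2361, ∠ = arctan(2/1) ≈ 63.43°
|T| = 20 / 2.2361 ≈ 8.9441
Gain = 20 log₁₀(8.9441) ≈ 19.03 dB
∠T = 0.00° − 63.43° = -63.43°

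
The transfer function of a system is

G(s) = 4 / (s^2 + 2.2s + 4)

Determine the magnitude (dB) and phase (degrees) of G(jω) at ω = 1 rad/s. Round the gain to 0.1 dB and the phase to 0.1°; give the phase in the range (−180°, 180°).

0.6 dB, -36.3°

At s = jω = j1:
quadratic: (j1)² + 2.2·j1 + 4 = 3 + j2.2 → |·| ≈ 3.7202, ∠ ≈ 36.25°
|G| = 4 / 3.7202 ≈ 1.0752
Gain = 20 log₁₀(1.0752) ≈ 0.63 dB
∠G = 0.00° − 36.25° = -36.25°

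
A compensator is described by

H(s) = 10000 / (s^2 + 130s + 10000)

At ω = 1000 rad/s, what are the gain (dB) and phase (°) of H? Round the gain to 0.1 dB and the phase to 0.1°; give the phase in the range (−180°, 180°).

-40.0 dB, -172.5°

At s = jω = j1000:
quadratic: (j1000)² + 130·j1000 + 10000 = -990000 + j130000 → |·| ≈ 9.985e+05, ∠ ≈ 172.52°
|H| = 10000 / 9.985e+05 ≈ 0.010015
Gain = 20 log₁₀(0.010015) ≈ -39.99 dB
∠H = 0.00° − 172.52° = -172.52°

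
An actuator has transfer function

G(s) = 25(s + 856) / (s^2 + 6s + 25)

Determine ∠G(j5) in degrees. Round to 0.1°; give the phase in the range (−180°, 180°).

-89.7°

At s = jω = j5:
zero (s+856): 856 + j5 → |·| = √(856²+5²) = √732761 ≈ 856.01, ∠ = arctan(5/856) ≈ 0.33°
quadratic: (j5)² + 6·j5 + 25 = 0 + j30 → |·| ≈ 30, ∠ ≈ 90.00°
∠G = 0.33° − 90.00° = -89.67°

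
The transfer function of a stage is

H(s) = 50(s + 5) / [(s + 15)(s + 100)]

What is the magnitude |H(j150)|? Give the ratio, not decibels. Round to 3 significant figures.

0.276

At s = jω = j150:
zero (s+5): 5 + j150 → |·| = √(5²+150²) = √22525 ≈ 150.08, ∠ = arctan(150/5) ≈ 88.09°
pole (s+15): 15 + j150 → |·| = √(15²+150²) = √22725 ≈ 150.75, ∠ = arctan(150/15) ≈ 84.29°
pole (s+100): 100 + j150 → |·| = √(100²+150²) = √32500 ≈ 180.28, ∠ = arctan(150/100) ≈ 56.31°
|H| = 50 · 150.08 / 27177 ≈ 0.27612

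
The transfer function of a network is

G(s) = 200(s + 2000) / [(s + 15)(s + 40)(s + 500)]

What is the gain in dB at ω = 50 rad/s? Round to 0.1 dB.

At s = jω = j50:
zero (s+2000): 2000 + j50 → |·| = √(2000²+50²) = √4002500 ≈ 2000.6, ∠ = arctan(50/2000) ≈ 1.43°
pole (s+15): 15 + j50 → |·| = √(15²+50²) = √2725 ≈ 52.202, ∠ = arctan(50/15) ≈ 73.30°
pole (s+40): 40 + j50 → |·| = √(40²+50²) = √4100 ≈ 64.031, ∠ = arctan(50/40) ≈ 51.34°
pole (s+500): 500 + j50 → |·| = √(500²+50²) = √252500 ≈ 502.49, ∠ = arctan(50/500) ≈ 5.71°
|G| = 200 · 2000.6 / 1.6796e+06 ≈ 0.23822
Gain = 20 log₁₀(0.23822) ≈ -12.46 dB

-12.5 dB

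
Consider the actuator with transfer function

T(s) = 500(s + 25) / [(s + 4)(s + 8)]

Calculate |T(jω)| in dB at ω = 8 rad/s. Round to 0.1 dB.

At s = jω = j8:
zero (s+25): 25 + j8 → |·| = √(25²+8²) = √689 ≈ 26.249, ∠ = arctan(8/25) ≈ 17.74°
pole (s+4): 4 + j8 → |·| = √(4²+8²) = √80 ≈ 8.9443, ∠ = arctan(8/4) ≈ 63.43°
pole (s+8): 8 + j8 → |·| = √(8²+8²) = √128 ≈ 11.314, ∠ = arctan(8/8) ≈ 45.00°
|T| = 500 · 26.249 / 101.2 ≈ 129.69
Gain = 20 log₁₀(129.69) ≈ 42.26 dB

42.3 dB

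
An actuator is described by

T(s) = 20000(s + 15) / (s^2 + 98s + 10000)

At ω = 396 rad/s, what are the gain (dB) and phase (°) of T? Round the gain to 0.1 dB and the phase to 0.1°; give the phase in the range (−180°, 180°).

34.4 dB, -77.4°

At s = jω = j396:
zero (s+15): 15 + j396 → |·| = √(15²+396²) = √157041 ≈ 396.28, ∠ = arctan(396/15) ≈ 87.83°
quadratic: (j396)² + 98·j396 + 10000 = -146816 + j38808 → |·| ≈ 1.5186e+05, ∠ ≈ 165.19°
|T| = 20000 · 396.28 / 1.5186e+05 ≈ 52.19
Gain = 20 log₁₀(52.19) ≈ 34.35 dB
∠T = 87.83° − 165.19° = -77.36°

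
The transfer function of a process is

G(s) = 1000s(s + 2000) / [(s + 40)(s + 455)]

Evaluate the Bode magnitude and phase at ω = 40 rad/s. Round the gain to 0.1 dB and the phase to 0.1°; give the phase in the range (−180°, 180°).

69.8 dB, 41.1°

At s = jω = j40:
zero (s+2000): 2000 + j40 → |·| = √(2000²+40²) = √4001600 ≈ 2000.4, ∠ = arctan(40/2000) ≈ 1.15°
zero at origin: s = j40 → |·| = 40, ∠ = 90.00°
pole (s+40): 40 + j40 → |·| = √(40²+40²) = √3200 ≈ 56.569, ∠ = arctan(40/40) ≈ 45.00°
pole (s+455): 455 + j40 → |·| = √(455²+40²) = √208625 ≈ 456.75, ∠ = arctan(40/455) ≈ 5.02°
|G| = 1000 · 80016 / 25838 ≈ 3096.8
Gain = 20 log₁₀(3096.8) ≈ 69.82 dB
∠G = 91.15° − 50.02° = 41.13°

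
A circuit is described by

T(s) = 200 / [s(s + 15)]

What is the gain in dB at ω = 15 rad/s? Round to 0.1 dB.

-4.0 dB

At s = jω = j15:
pole (s+15): 15 + j15 → |·| = √(15²+15²) = √450 ≈ 21.213, ∠ = arctan(15/15) ≈ 45.00°
pole at origin: |s| = 15, ∠ = 90.00° (in denominator)
|T| = 200 / 318.19 ≈ 0.62856
Gain = 20 log₁₀(0.62856) ≈ -4.03 dB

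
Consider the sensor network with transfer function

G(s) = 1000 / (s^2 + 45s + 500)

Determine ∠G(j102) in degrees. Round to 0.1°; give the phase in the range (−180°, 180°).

Substitute s = j102:
Numerator: 1000 = 1000 + j0
Denominator: (j102)^2 + 45(j102) + 500 = -9904 + j4590
|N| = √(1000² + 0²) ≈ 1000, ∠N ≈ 0.00°
|D| = √(9904² + 4590²) ≈ 10916, ∠D ≈ 155.13°
∠G = 0.00° − 155.13° = -155.13°

-155.1°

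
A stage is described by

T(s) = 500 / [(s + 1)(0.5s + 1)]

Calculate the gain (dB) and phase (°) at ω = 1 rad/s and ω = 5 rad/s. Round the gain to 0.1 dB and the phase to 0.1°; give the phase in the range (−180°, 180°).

At ω = 1 rad/s:
pole (1 + j1·1) = 1 + j1 → |·| ≈ 1.4142, ∠ ≈ 45.00°
pole (1 + j1·0.5) = 1 + j0.5 → |·| ≈ 1.118, ∠ ≈ 26.57°
|T| = 500 · 1 / (1.4142 · 1.118) ≈ 316.24
Gain = 20 log₁₀(316.24) ≈ 50.00 dB
∠T = (0°) − (45.00° + 26.57°) = -71.57°

At ω = 5 rad/s:
pole (1 + j5·1) = 1 + j5 → |·| ≈ 5.099, ∠ ≈ 78.69°
pole (1 + j5·0.5) = 1 + j2.5 → |·| ≈ 2.6926, ∠ ≈ 68.20°
|T| = 500 · 1 / (5.099 · 2.6926) ≈ 36.418
Gain = 20 log₁₀(36.418) ≈ 31.23 dB
∠T = (0°) − (78.69° + 68.20°) = -146.89°

ω = 1: 50.0 dB, -71.6°; ω = 5: 31.2 dB, -146.9°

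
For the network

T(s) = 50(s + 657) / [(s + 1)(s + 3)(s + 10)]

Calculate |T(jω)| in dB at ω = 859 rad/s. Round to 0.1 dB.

At s = jω = j859:
zero (s+657): 657 + j859 → |·| = √(657²+859²) = √1169530 ≈ 1081.4, ∠ = arctan(859/657) ≈ 52.59°
pole (s+1): 1 + j859 → |·| = √(1²+859²) = √737882 ≈ 859, ∠ = arctan(859/1) ≈ 89.93°
pole (s+3): 3 + j859 → |·| = √(3²+859²) = √737890 ≈ 859.01, ∠ = arctan(859/3) ≈ 89.80°
pole (s+10): 10 + j859 → |·| = √(10²+859²) = √737981 ≈ 859.06, ∠ = arctan(859/10) ≈ 89.33°
|T| = 50 · 1081.4 / 6.3389e+08 ≈ 8.5299e-05
Gain = 20 log₁₀(8.5299e-05) ≈ -81.38 dB

-81.4 dB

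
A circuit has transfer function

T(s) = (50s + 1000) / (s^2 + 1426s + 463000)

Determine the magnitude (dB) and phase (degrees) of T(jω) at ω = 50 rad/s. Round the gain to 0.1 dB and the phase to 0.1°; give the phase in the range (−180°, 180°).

Substitute s = j50:
Numerator: 50(j50) + 1000 = 1000 + j2500
Denominator: (j50)^2 + 1426(j50) + 463000 = 460500 + j71300
|N| = √(1000² + 2500²) ≈ 2692.6, ∠N ≈ 68.20°
|D| = √(460500² + 71300²) ≈ 4.6599e+05, ∠D ≈ 8.80°
|T| = 2692.6 / 4.6599e+05 ≈ 0.0057782
Gain = 20 log₁₀(0.0057782) ≈ -44.76 dB
∠T = 68.20° − 8.80° = 59.40°

-44.8 dB, 59.4°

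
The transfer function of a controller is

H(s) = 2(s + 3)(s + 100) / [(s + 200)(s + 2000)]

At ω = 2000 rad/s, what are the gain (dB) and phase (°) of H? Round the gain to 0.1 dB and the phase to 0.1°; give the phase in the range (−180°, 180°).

3.0 dB, 47.8°

At s = jω = j2000:
zero (s+3): 3 + j2000 → |·| = √(3²+2000²) = √4000009 ≈ 2000, ∠ = arctan(2000/3) ≈ 89.91°
zero (s+100): 100 + j2000 → |·| = √(100²+2000²) = √4010000 ≈ 2002.5, ∠ = arctan(2000/100) ≈ 87.14°
pole (s+200): 200 + j2000 → |·| = √(200²+2000²) = √4040000 ≈ 2010, ∠ = arctan(2000/200) ≈ 84.29°
pole (s+2000): 2000 + j2000 → |·| = √(2000²+2000²) = √8000000 ≈ 2828.4, ∠ = arctan(2000/2000) ≈ 45.00°
|H| = 2 · 4.005e+06 / 5.6851e+06 ≈ 1.4089
Gain = 20 log₁₀(1.4089) ≈ 2.98 dB
∠H = 177.05° − 129.29° = 47.76°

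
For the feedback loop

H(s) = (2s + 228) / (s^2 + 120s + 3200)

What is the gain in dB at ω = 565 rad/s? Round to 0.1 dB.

Substitute s = j565:
Numerator: 2(j565) + 228 = 228 + j1130
Denominator: (j565)^2 + 120(j565) + 3200 = -316025 + j67800
|N| = √(228² + 1130²) ≈ 1152.8, ∠N ≈ 78.59°
|D| = √(316025² + 67800²) ≈ 3.2322e+05, ∠D ≈ 167.89°
|H| = 1152.8 / 3.2322e+05 ≈ 0.0035666
Gain = 20 log₁₀(0.0035666) ≈ -48.95 dB

-49.0 dB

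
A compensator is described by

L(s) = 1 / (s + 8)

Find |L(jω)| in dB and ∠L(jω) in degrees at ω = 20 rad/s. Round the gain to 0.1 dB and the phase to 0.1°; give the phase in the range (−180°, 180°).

Substitute s = j20:
Numerator: 1 = 1 + j0
Denominator: (j20) + 8 = 8 + j20
|N| = √(1² + 0²) ≈ 1, ∠N ≈ 0.00°
|D| = √(8² + 20²) ≈ 21.541, ∠D ≈ 68.20°
|L| = 1 / 21.541 ≈ 0.046423
Gain = 20 log₁₀(0.046423) ≈ -26.67 dB
∠L = 0.00° − 68.20° = -68.20°

-26.7 dB, -68.2°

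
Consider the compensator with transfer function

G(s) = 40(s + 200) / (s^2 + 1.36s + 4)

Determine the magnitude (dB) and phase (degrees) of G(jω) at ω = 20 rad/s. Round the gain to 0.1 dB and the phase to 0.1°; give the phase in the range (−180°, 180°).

26.1 dB, -170.4°

At s = jω = j20:
zero (s+200): 200 + j20 → |·| = √(200²+20²) = √40400 ≈ 201, ∠ = arctan(20/200) ≈ 5.71°
quadratic: (j20)² + 1.36·j20 + 4 = -396 + j27.2 → |·| ≈ 396.93, ∠ ≈ 176.07°
|G| = 40 · 201 / 396.93 ≈ 20.255
Gain = 20 log₁₀(20.255) ≈ 26.13 dB
∠G = 5.71° − 176.07° = -170.36°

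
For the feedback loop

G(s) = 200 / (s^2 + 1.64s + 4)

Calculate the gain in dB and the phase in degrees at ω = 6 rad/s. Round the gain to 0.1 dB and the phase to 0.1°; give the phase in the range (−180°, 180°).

15.5 dB, -162.9°

At s = jω = j6:
quadratic: (j6)² + 1.64·j6 + 4 = -32 + j9.84 → |·| ≈ 33.479, ∠ ≈ 162.91°
|G| = 200 / 33.479 ≈ 5.9739
Gain = 20 log₁₀(5.9739) ≈ 15.53 dB
∠G = 0.00° − 162.91° = -162.91°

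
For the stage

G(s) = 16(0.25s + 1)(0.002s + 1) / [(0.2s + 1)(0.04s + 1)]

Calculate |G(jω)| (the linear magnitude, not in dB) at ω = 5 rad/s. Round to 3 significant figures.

17.8

At ω = 5 rad/s:
zero (1 + j5·0.25) = 1 + j1.25 → |·| ≈ 1.6008, ∠ ≈ 51.34°
zero (1 + j5·0.002) = 1 + j0.01 → |·| ≈ 1, ∠ ≈ 0.57°
pole (1 + j5·0.2) = 1 + j1 → |·| ≈ 1.4142, ∠ ≈ 45.00°
pole (1 + j5·0.04) = 1 + j0.2 → |·| ≈ 1.0198, ∠ ≈ 11.31°
|G| = 16 · 1.6008 · 1 / (1.4142 · 1.0198) ≈ 17.76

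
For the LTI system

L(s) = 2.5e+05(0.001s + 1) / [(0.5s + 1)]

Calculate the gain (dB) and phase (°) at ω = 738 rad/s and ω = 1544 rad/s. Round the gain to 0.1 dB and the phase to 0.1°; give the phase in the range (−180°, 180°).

At ω = 738 rad/s:
zero (1 + j738·0.001) = 1 + j0.738 → |·| ≈ 1.2428, ∠ ≈ 36.43°
pole (1 + j738·0.5) = 1 + j369 → |·| ≈ 369, ∠ ≈ 89.84°
|L| = 2.5e+05 · 1.2428 / (369) ≈ 842.01
Gain = 20 log₁₀(842.01) ≈ 58.51 dB
∠L = (36.43°) − (89.84°) = -53.41°

At ω = 1544 rad/s:
zero (1 + j1544·0.001) = 1 + j1.544 → |·| ≈ 1.8395, ∠ ≈ 57.07°
pole (1 + j1544·0.5) = 1 + j772 → |·| ≈ 772, ∠ ≈ 89.93°
|L| = 2.5e+05 · 1.8395 / (772) ≈ 595.69
Gain = 20 log₁₀(595.69) ≈ 55.50 dB
∠L = (57.07°) − (89.93°) = -32.86°

ω = 738: 58.5 dB, -53.4°; ω = 1544: 55.5 dB, -32.9°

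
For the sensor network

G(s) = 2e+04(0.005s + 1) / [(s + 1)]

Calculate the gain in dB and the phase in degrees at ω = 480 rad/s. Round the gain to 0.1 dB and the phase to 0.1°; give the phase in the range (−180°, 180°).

At ω = 480 rad/s:
zero (1 + j480·0.005) = 1 + j2.4 → |·| ≈ 2.6, ∠ ≈ 67.38°
pole (1 + j480·1) = 1 + j480 → |·| ≈ 480, ∠ ≈ 89.88°
|G| = 2e+04 · 2.6 / (480) ≈ 108.33
Gain = 20 log₁₀(108.33) ≈ 40.69 dB
∠G = (67.38°) − (89.88°) = -22.50°

40.7 dB, -22.5°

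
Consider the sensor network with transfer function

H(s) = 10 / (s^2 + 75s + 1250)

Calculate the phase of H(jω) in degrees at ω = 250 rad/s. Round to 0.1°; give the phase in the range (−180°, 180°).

Substitute s = j250:
Numerator: 10 = 10 + j0
Denominator: (j250)^2 + 75(j250) + 1250 = -61250 + j18750
|N| = √(10² + 0²) ≈ 10, ∠N ≈ 0.00°
|D| = √(61250² + 18750²) ≈ 64056, ∠D ≈ 162.98°
∠H = 0.00° − 162.98° = -162.98°

-163.0°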